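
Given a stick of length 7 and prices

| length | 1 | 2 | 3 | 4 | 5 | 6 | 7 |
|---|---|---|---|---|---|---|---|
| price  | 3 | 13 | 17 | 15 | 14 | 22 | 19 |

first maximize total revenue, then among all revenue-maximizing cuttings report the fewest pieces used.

3

Build r[k] bottom-up: r[k] = max over allowed piece i of (p[i] + r[k−i]).
r[1] = 3
r[2] = 13
r[3] = 17
r[4] = 26  (first piece 2, then r[2]=13)
r[5] = 30  (first piece 2, then r[3]=17)
r[6] = 39  (first piece 2, then r[4]=26)
r[7] = 43  (first piece 2, then r[5]=30)
Maximum revenue is $43.
Now minimize piece count subject to staying optimal: for each k, pieces[k] = 1 + min over i with p[i]+r[k−i]=r[k] of pieces[k−i].
pieces[4] = 2
pieces[5] = 2
pieces[6] = 3
pieces[7] = 3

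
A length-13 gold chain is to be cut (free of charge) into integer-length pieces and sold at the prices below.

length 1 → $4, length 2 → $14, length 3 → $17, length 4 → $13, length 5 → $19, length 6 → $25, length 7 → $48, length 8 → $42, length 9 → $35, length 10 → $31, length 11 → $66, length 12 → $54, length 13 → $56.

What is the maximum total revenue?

Build v[k] bottom-up: v[k] = max over allowed piece i of (p[i] + v[k−i]).
v[1] = 4
v[2] = max(4+4, 14+0) = 14
v[3] = max(4+14, 14+4, 17+0) = 18
v[4] = max(4+18, 14+14, 17+4, 13+0) = 28
v[5] = max(4+28, 14+18, 17+14, 13+4, 19+0) = 32
v[6] = max(4+32, 14+28, 17+18, 13+14, 19+4, 25+0) = 42
v[7] = max(4+42, 14+32, 17+28, …, 25+4, 48+0) = 48
v[8] = max(4+48, 14+42, 17+32, …, 48+4, 42+0) = 56
v[9] = max(4+56, 14+48, 17+42, …, 42+4, 35+0) = 62
v[10] = max(4+62, 14+56, 17+48, …, 35+4, 31+0) = 70
v[11] = max(4+70, 14+62, 17+56, …, 31+4, 66+0) = 76
v[12] = max(4+76, 14+70, 17+62, …, 66+4, 54+0) = 84
v[13] = max(4+84, 14+76, 17+70, …, 54+4, 56+0) = 90
One optimal cutting: 7 + 2 + 2 + 2 → $48 + $14 + $14 + $14 = $90.

90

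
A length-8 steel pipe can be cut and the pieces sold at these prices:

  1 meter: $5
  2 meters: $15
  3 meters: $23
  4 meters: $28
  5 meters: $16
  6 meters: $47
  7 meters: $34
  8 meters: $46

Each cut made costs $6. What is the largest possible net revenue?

56

Let r[k] be the best obtainable value from length k. For each k, try every first piece i and keep the best of price[i] + r[k−i] minus the 6 cut fee when i<k.
r[1] = 5
r[2] = 15
r[3] = 23
r[4] = 28
r[5] = 32  (first piece 2, then r[3]=23)
r[6] = 47
r[7] = 46  (first piece 1, then r[6]=47)
r[8] = 56  (first piece 2, then r[6]=47)
One optimal plan: pieces 6 + 2 (1 cut) → $62 − $6 = $56.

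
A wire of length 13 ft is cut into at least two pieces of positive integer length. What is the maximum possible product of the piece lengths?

108

Fill g[k] for k=2..13: at each k try every first piece i and multiply by the better of (k−i) uncut or g[k−i].
g[2] = 1·max(1,0) = 1·1 = 1
g[3] = max(1·2, 2·1) = 2
g[4] = max(1·3, 2·2, 3·1) = 4
g[5] = max(1·4, 2·3, 3·2, 4·1) = 6
g[6] = max(1·6, 2·4, 3·3, 4·2, 5·1) = 9
g[7] = max(1·9, 2·6, 3·4, 4·3, 5·2, 6·1) = 12
g[8] = max(1·12, 2·9, 3·6, …, 6·2, 7·1) = 18
g[9] = max(1·18, 2·12, 3·9, …, 7·2, 8·1) = 27
g[10] = max(1·27, 2·18, 3·12, …, 8·2, 9·1) = 36
g[11] = max(1·36, 2·27, 3·18, …, 9·2, 10·1) = 54
g[12] = max(1·54, 2·36, 3·27, …, 10·2, 11·1) = 81
g[13] = max(1·81, 2·54, 3·36, …, 11·2, 12·1) = 108
One optimal split: 3 + 3 + 3 + 2 + 2; product 3·3·3·2·2 = 108.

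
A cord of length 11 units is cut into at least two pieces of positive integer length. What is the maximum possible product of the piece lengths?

54

Let g[k] be the best product for length k (with at least one cut). For each first piece i, the rest contributes max(k−i, g[k−i]).
g[2] = 1*max(1,0) = 1*1 = 1
g[3] = 1*max(2,1) = 1*2 = 2
g[4] = 2*max(2,1) = 2*2 = 4
g[5] = 2*max(3,2) = 2*3 = 6
g[6] = 3*max(3,2) = 3*3 = 9
g[7] = 2*max(5,6) = 2*6 = 12
g[8] = 2*max(6,9) = 2*9 = 18
g[9] = 3*max(6,9) = 3*9 = 27
g[10] = 2*max(8,18) = 2*18 = 36
g[11] = 2*max(9,27) = 2*27 = 54
One optimal split: 3 + 3 + 3 + 2; product 3*3*3*2 = 54.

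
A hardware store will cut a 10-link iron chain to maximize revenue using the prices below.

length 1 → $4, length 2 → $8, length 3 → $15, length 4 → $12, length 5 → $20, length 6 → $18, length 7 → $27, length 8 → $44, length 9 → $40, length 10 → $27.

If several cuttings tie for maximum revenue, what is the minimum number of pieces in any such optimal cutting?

Let r[k] be the best obtainable value from length k. For each k, try every first piece i and keep the best of price[i] + r[k−i].
r[1] = 4
r[2] = max(4+4, 8+0) = 8
r[3] = max(4+8, 8+4, 15+0) = 15
r[4] = max(4+15, 8+8, 15+4, 12+0) = 19
r[5] = max(4+19, 8+15, 15+8, 12+4, 20+0) = 23
r[6] = max(4+23, 8+19, 15+15, 12+8, 20+4, 18+0) = 30
r[7] = max(4+30, 8+23, 15+19, …, 18+4, 27+0) = 34
r[8] = max(4+34, 8+30, 15+23, …, 27+4, 44+0) = 44
r[9] = max(4+44, 8+34, 15+30, …, 44+4, 40+0) = 48
r[10] = max(4+48, 8+44, 15+34, …, 40+4, 27+0) = 52
Maximum revenue is $52.
Now minimize piece count subject to staying optimal: for each k, pieces[k] = 1 + min over i with p[i]+r[k−i]=r[k] of pieces[k−i].
pieces[7] = 3
pieces[8] = 1
pieces[9] = 2
pieces[10] = 2

2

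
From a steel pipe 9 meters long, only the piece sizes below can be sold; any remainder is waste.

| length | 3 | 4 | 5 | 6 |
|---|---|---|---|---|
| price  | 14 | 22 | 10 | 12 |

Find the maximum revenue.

Build r[k] bottom-up: r[k] = max over allowed piece i of (p[i] + r[k−i]).
r[1] = 0
r[2] = 0
r[3] = 14
r[4] = max(14+0, 22+0) = 22
r[5] = max(14+0, 22+0, 10+0) = 22
r[6] = max(14+14, 22+0, 10+0, 12+0) = 28
r[7] = max(14+22, 22+14, 10+0, 12+0) = 36
r[8] = max(14+22, 22+22, 10+14, 12+0) = 44
r[9] = max(14+28, 22+22, 10+22, 12+14) = 44
One optimal cutting: pieces 4 + 4 with 1 meter of scrap → $44.

44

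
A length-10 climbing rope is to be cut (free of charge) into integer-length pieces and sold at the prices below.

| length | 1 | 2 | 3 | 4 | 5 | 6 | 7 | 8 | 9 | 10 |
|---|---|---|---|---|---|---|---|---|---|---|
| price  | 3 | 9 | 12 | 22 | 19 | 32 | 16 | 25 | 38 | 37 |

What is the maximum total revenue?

Consider every possible first cut. best[k] is the best of p[i]+best[k−i] over all sellable i≤k.
best[1] = 3
best[2] = max(3+3, 9+0) = 9
best[3] = max(3+9, 9+3, 12+0) = 12
best[4] = max(3+12, 9+9, 12+3, 22+0) = 22
best[5] = max(3+22, 9+12, 12+9, 22+3, 19+0) = 25
best[6] = max(3+25, 9+22, 12+12, 22+9, 19+3, 32+0) = 32
best[7] = max(3+32, 9+25, 12+22, …, 32+3, 16+0) = 35
best[8] = max(3+35, 9+32, 12+25, …, 16+3, 25+0) = 44
best[9] = max(3+44, 9+35, 12+32, …, 25+3, 38+0) = 47
best[10] = max(3+47, 9+44, 12+35, …, 38+3, 37+0) = 54
One optimal cutting: 6 + 4 → €32 + €22 = €54.

54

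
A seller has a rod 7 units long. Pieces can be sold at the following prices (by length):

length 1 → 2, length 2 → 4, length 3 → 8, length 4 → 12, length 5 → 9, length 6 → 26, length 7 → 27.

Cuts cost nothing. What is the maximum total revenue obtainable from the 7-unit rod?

Consider every possible first cut. R[k] is the best of p[i]+R[k−i] over all sellable i≤k.
R[1] = 2
R[2] = 4  (first piece 1, then R[1]=2)
R[3] = 8
R[4] = 12
R[5] = 14  (first piece 1, then R[4]=12)
R[6] = 26
R[7] = 28  (first piece 1, then R[6]=26)
One optimal cutting: 6 + 1 → 26 + 2 = 28.

28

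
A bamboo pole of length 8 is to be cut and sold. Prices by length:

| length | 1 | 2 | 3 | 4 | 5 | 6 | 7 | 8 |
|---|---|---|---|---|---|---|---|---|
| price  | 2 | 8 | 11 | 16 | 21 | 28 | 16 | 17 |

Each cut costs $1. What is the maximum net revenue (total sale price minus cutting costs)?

Build net[k] bottom-up: net[k] = max over allowed piece i of (p[i] + net[k−i]) − 1 per cut.
net[1] = 2
net[2] = max(2+2-1, 8+0) = 8
net[3] = max(2+8-1, 8+2-1, 11+0) = 11
net[4] = max(2+11-1, 8+8-1, 11+2-1, 16+0) = 16
net[5] = max(2+16-1, 8+11-1, 11+8-1, 16+2-1, 21+0) = 21
net[6] = max(2+21-1, 8+16-1, 11+11-1, 16+8-1, 21+2-1, 28+0) = 28
net[7] = max(2+28-1, 8+21-1, 11+16-1, …, 28+2-1, 16+0) = 29
net[8] = max(2+29-1, 8+28-1, 11+21-1, …, 16+2-1, 17+0) = 35
One optimal plan: pieces 6 + 2 (1 cut) → $36 − $1 = $35.

35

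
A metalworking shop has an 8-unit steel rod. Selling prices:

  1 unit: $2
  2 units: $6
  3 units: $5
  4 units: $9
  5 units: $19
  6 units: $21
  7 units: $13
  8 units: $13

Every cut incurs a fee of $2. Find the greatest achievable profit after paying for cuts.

25

Build net[k] bottom-up: net[k] = max over allowed piece i of (p[i] + net[k−i]) − 2 per cut.
net[1] = 2
net[2] = max(2+2-2, 6+0) = 6
net[3] = max(2+6-2, 6+2-2, 5+0) = 6
net[4] = max(2+6-2, 6+6-2, 5+2-2, 9+0) = 10
net[5] = max(2+10-2, 6+6-2, 5+6-2, 9+2-2, 19+0) = 19
net[6] = max(2+19-2, 6+10-2, 5+6-2, 9+6-2, 19+2-2, 21+0) = 21
net[7] = max(2+21-2, 6+19-2, 5+10-2, …, 21+2-2, 13+0) = 23
net[8] = max(2+23-2, 6+21-2, 5+19-2, …, 13+2-2, 13+0) = 25
One optimal plan: pieces 6 + 2 (1 cut) → $27 − $2 = $25.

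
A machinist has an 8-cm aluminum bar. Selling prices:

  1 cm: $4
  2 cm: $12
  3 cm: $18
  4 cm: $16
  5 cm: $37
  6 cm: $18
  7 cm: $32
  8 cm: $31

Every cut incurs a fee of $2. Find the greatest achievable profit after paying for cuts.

Consider every possible first cut. r[k] is the best of p[i]+r[k−i] over all sellable i≤k, charging 2 whenever i<k.
r[1] = 4
r[2] = 12
r[3] = 18
r[4] = 22  (first piece 2, then r[2]=12)
r[5] = 37
r[6] = 39  (first piece 1, then r[5]=37)
r[7] = 47  (first piece 2, then r[5]=37)
r[8] = 53  (first piece 3, then r[5]=37)
One optimal plan: pieces 5 + 3 (1 cut) → $55 − $2 = $53.

53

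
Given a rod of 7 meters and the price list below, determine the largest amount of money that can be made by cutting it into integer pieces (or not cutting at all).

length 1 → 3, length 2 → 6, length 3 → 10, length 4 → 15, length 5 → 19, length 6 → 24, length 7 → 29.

Build r[k] bottom-up: r[k] = max over allowed piece i of (p[i] + r[k−i]).
r[1] = 3
r[2] = max(3+3, 6+0) = 6
r[3] = max(3+6, 6+3, 10+0) = 10
r[4] = max(3+10, 6+6, 10+3, 15+0) = 15
r[5] = max(3+15, 6+10, 10+6, 15+3, 19+0) = 19
r[6] = max(3+19, 6+15, 10+10, 15+6, 19+3, 24+0) = 24
r[7] = max(3+24, 6+19, 10+15, …, 24+3, 29+0) = 29
Best is to sell the whole 7-meter piece uncut for 29.

29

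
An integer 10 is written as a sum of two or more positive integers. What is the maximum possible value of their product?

36

Fill m[k] for k=2..10: at each k try every first piece i and multiply by the better of (k−i) uncut or m[k−i].
Small cases: m[2]=1.
m[3] = max(1·2, 2·1) = 2
m[4] = max(1·3, 2·2, 3·1) = 4
m[5] = max(1·4, 2·3, 3·2, 4·1) = 6
m[6] = max(1·6, 2·4, 3·3, 4·2, 5·1) = 9
m[7] = max(1·9, 2·6, 3·4, 4·3, 5·2, 6·1) = 12
m[8] = max(1·12, 2·9, 3·6, …, 6·2, 7·1) = 18
m[9] = max(1·18, 2·12, 3·9, …, 7·2, 8·1) = 27
m[10] = max(1·27, 2·18, 3·12, …, 8·2, 9·1) = 36
One optimal split: 3 + 3 + 2 + 2; product 3·3·2·2 = 36.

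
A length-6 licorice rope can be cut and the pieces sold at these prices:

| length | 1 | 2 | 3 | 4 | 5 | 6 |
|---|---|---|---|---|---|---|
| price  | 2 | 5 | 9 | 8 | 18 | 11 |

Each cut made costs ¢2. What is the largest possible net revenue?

18

Let r[k] be the best obtainable value from length k. For each k, try every first piece i and keep the best of price[i] + r[k−i] minus the 2 cut fee when i<k.
r[1] = 2
r[2] = max(2+2-2, 5+0) = 5
r[3] = max(2+5-2, 5+2-2, 9+0) = 9
r[4] = max(2+9-2, 5+5-2, 9+2-2, 8+0) = 9
r[5] = max(2+9-2, 5+9-2, 9+5-2, 8+2-2, 18+0) = 18
r[6] = max(2+18-2, 5+9-2, 9+9-2, 8+5-2, 18+2-2, 11+0) = 18
One optimal plan: pieces 5 + 1 (1 cut) → ¢20 − ¢2 = ¢18.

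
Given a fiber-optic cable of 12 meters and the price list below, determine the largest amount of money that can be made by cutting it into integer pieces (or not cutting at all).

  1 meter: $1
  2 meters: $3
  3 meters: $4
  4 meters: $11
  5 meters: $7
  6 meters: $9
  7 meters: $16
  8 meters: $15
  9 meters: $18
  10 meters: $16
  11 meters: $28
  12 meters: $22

33

Let best[k] be the best obtainable value from length k. For each k, try every first piece i and keep the best of price[i] + best[k−i].
best[1] = 1
best[2] = max(1+1, 3+0) = 3
best[3] = max(1+3, 3+1, 4+0) = 4
best[4] = max(1+4, 3+3, 4+1, 11+0) = 11
best[5] = max(1+11, 3+4, 4+3, 11+1, 7+0) = 12
best[6] = max(1+12, 3+11, 4+4, 11+3, 7+1, 9+0) = 14
best[7] = max(1+14, 3+12, 4+11, …, 9+1, 16+0) = 16
best[8] = max(1+16, 3+14, 4+12, …, 16+1, 15+0) = 22
best[9] = max(1+22, 3+16, 4+14, …, 15+1, 18+0) = 23
best[10] = max(1+23, 3+22, 4+16, …, 18+1, 16+0) = 25
best[11] = max(1+25, 3+23, 4+22, …, 16+1, 28+0) = 28
best[12] = max(1+28, 3+25, 4+23, …, 28+1, 22+0) = 33
One optimal cutting: 4 + 4 + 4 → $11 + $11 + $11 = $33.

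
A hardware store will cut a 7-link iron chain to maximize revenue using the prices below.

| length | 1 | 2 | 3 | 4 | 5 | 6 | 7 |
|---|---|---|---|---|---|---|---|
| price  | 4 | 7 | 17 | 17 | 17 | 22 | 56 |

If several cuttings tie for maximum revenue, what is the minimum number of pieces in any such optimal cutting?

Build r[k] bottom-up: r[k] = max over allowed piece i of (p[i] + r[k−i]).
r[1] = 4
r[2] = 8  (first piece 1, then r[1]=4)
r[3] = 17
r[4] = 21  (first piece 1, then r[3]=17)
r[5] = 25  (first piece 1, then r[4]=21)
r[6] = 34  (first piece 3, then r[3]=17)
r[7] = 56
Maximum revenue is $56.
Now minimize piece count subject to staying optimal: for each k, pieces[k] = 1 + min over i with p[i]+r[k−i]=r[k] of pieces[k−i].
pieces[4] = 2
pieces[5] = 3
pieces[6] = 2
pieces[7] = 1

1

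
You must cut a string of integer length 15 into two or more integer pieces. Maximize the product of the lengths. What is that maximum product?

243

Fill P[k] for k=2..15: at each k try every first piece i and multiply by the better of (k−i) uncut or P[k−i].
P[2] = 1×max(1,0) = 1×1 = 1
P[3] = 1×max(2,1) = 1×2 = 2
P[4] = 2×max(2,1) = 2×2 = 4
P[5] = 2×max(3,2) = 2×3 = 6
P[6] = 3×max(3,2) = 3×3 = 9
P[7] = 2×max(5,6) = 2×6 = 12
P[8] = 2×max(6,9) = 2×9 = 18
P[9] = 3×max(6,9) = 3×9 = 27
P[10] = 2×max(8,18) = 2×18 = 36
P[11] = 2×max(9,27) = 2×27 = 54
P[12] = 3×max(9,27) = 3×27 = 81
P[13] = 2×max(11,54) = 2×54 = 108
P[14] = 2×max(12,81) = 2×81 = 162
P[15] = 3×max(12,81) = 3×81 = 243
One optimal split: 3 + 3 + 3 + 3 + 3; product 3×3×3×3×3 = 243.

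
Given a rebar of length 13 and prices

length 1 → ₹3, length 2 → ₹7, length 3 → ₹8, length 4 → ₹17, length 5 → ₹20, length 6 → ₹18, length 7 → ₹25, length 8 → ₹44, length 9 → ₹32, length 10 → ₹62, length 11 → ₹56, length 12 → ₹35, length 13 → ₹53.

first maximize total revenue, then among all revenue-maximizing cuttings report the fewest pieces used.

Consider every possible first cut. r[k] is the best of p[i]+r[k−i] over all sellable i≤k.
r[1] = 3
r[2] = 7
r[3] = 10  (first piece 1, then r[2]=7)
r[4] = 17
r[5] = 20  (first piece 1, then r[4]=17)
r[6] = 24  (first piece 2, then r[4]=17)
r[7] = 27  (first piece 1, then r[6]=24)
r[8] = 44
r[9] = 47  (first piece 1, then r[8]=44)
r[10] = 62
r[11] = 65  (first piece 1, then r[10]=62)
r[12] = 69  (first piece 2, then r[10]=62)
r[13] = 72  (first piece 1, then r[12]=69)
Maximum revenue is ₹72.
Now minimize piece count subject to staying optimal: for each k, pieces[k] = 1 + min over i with p[i]+r[k−i]=r[k] of pieces[k−i].
pieces[10] = 1
pieces[11] = 2
pieces[12] = 2
pieces[13] = 3

3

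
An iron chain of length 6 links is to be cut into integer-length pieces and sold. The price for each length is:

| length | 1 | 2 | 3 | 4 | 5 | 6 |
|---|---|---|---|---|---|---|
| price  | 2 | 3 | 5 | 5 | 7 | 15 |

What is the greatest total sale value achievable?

Build v[k] bottom-up: v[k] = max over allowed piece i of (p[i] + v[k−i]).
v[1] = 2
v[2] = max(2+2, 3+0) = 4
v[3] = max(2+4, 3+2, 5+0) = 6
v[4] = max(2+6, 3+4, 5+2, 5+0) = 8
v[5] = max(2+8, 3+6, 5+4, 5+2, 7+0) = 10
v[6] = max(2+10, 3+8, 5+6, 5+4, 7+2, 15+0) = 15
Best is to sell the whole 6-link piece uncut for $15.

15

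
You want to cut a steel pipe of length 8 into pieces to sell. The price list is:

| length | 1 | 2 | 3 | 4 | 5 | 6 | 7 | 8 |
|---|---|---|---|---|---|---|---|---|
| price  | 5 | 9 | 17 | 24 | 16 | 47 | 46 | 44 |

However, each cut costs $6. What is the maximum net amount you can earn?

Consider every possible first cut. r[k] is the best of p[i]+r[k−i] over all sellable i≤k, charging 6 whenever i<k.
r[1] = 5
r[2] = max(5+5-6, 9+0) = 9
r[3] = max(5+9-6, 9+5-6, 17+0) = 17
r[4] = max(5+17-6, 9+9-6, 17+5-6, 24+0) = 24
r[5] = max(5+24-6, 9+17-6, 17+9-6, 24+5-6, 16+0) = 23
r[6] = max(5+23-6, 9+24-6, 17+17-6, 24+9-6, 16+5-6, 47+0) = 47
r[7] = max(5+47-6, 9+23-6, 17+24-6, …, 47+5-6, 46+0) = 46
r[8] = max(5+46-6, 9+47-6, 17+23-6, …, 46+5-6, 44+0) = 50
One optimal plan: pieces 6 + 2 (1 cut) → $56 − $6 = $50.

50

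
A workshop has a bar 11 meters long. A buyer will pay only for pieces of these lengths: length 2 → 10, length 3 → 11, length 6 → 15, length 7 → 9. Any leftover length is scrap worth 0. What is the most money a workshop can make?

Build f[k] bottom-up: f[k] = max over allowed piece i of (p[i] + f[k−i]).
f[1] = 0
f[2] = 10
f[3] = max(10+0, 11+0) = 11
f[4] = max(10+10, 11+0) = 20
f[5] = max(10+11, 11+10) = 21
f[6] = max(10+20, 11+11, 15+0) = 30
f[7] = max(10+21, 11+20, 15+0, 9+0) = 31
f[8] = max(10+30, 11+21, 15+10, 9+0) = 40
f[9] = max(10+31, 11+30, 15+11, 9+10) = 41
f[10] = max(10+40, 11+31, 15+20, 9+11) = 50
f[11] = max(10+41, 11+40, 15+21, 9+20) = 51
One optimal cutting: 3 + 2 + 2 + 2 + 2 → 51.

51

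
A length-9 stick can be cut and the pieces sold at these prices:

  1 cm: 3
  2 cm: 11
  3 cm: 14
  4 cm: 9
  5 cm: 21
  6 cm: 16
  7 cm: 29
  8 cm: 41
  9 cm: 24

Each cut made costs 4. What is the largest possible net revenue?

Build v[k] bottom-up: v[k] = max over allowed piece i of (p[i] + v[k−i]) − 4 per cut.
v[1] = 3
v[2] = max(3+3-4, 11+0) = 11
v[3] = max(3+11-4, 11+3-4, 14+0) = 14
v[4] = max(3+14-4, 11+11-4, 14+3-4, 9+0) = 18
v[5] = max(3+18-4, 11+14-4, 14+11-4, 9+3-4, 21+0) = 21
v[6] = max(3+21-4, 11+18-4, 14+14-4, 9+11-4, 21+3-4, 16+0) = 25
v[7] = max(3+25-4, 11+21-4, 14+18-4, …, 16+3-4, 29+0) = 29
v[8] = max(3+29-4, 11+25-4, 14+21-4, …, 29+3-4, 41+0) = 41
v[9] = max(3+41-4, 11+29-4, 14+25-4, …, 41+3-4, 24+0) = 40
One optimal plan: pieces 8 + 1 (1 cut) → 44 − 4 = 40.

40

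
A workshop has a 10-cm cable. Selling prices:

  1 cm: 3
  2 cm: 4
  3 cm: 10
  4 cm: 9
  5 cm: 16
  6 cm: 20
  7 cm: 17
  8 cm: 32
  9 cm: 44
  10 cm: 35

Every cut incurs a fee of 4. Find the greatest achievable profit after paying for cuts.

43

Consider every possible first cut. r[k] is the best of p[i]+r[k−i] over all sellable i≤k, charging 4 whenever i<k.
r[1] = 3
r[2] = max(3+3-4, 4+0) = 4
r[3] = max(3+4-4, 4+3-4, 10+0) = 10
r[4] = max(3+10-4, 4+4-4, 10+3-4, 9+0) = 9
r[5] = max(3+9-4, 4+10-4, 10+4-4, 9+3-4, 16+0) = 16
r[6] = max(3+16-4, 4+9-4, 10+10-4, 9+4-4, 16+3-4, 20+0) = 20
r[7] = max(3+20-4, 4+16-4, 10+9-4, …, 20+3-4, 17+0) = 19
r[8] = max(3+19-4, 4+20-4, 10+16-4, …, 17+3-4, 32+0) = 32
r[9] = max(3+32-4, 4+19-4, 10+20-4, …, 32+3-4, 44+0) = 44
r[10] = max(3+44-4, 4+32-4, 10+19-4, …, 44+3-4, 35+0) = 43
One optimal plan: pieces 9 + 1 (1 cut) → 47 − 4 = 43.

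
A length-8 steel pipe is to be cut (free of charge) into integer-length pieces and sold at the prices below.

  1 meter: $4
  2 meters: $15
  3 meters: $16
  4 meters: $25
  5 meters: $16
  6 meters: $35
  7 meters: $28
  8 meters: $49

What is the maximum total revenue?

Build best[k] bottom-up: best[k] = max over allowed piece i of (p[i] + best[k−i]).
best[1] = 4
best[2] = max(4+4, 15+0) = 15
best[3] = max(4+15, 15+4, 16+0) = 19
best[4] = max(4+19, 15+15, 16+4, 25+0) = 30
best[5] = max(4+30, 15+19, 16+15, 25+4, 16+0) = 34
best[6] = max(4+34, 15+30, 16+19, 25+15, 16+4, 35+0) = 45
best[7] = max(4+45, 15+34, 16+30, …, 35+4, 28+0) = 49
best[8] = max(4+49, 15+45, 16+34, …, 28+4, 49+0) = 60
One optimal cutting: 2 + 2 + 2 + 2 → $15 + $15 + $15 + $15 = $60.

60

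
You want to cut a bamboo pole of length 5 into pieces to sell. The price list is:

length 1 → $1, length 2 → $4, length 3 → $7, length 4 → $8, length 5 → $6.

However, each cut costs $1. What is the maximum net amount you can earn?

Consider every possible first cut. v[k] is the best of p[i]+v[k−i] over all sellable i≤k, charging 1 whenever i<k.
v[1] = 1
v[2] = 4
v[3] = 7
v[4] = 8
v[5] = 10  (first piece 2, then v[3]=7)
One optimal plan: pieces 3 + 2 (1 cut) → $11 − $1 = $10.

10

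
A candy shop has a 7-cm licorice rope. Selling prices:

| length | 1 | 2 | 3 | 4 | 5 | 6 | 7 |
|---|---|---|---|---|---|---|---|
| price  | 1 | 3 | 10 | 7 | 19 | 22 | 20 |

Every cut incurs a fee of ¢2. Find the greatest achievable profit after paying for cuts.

Consider every possible first cut. net[k] is the best of p[i]+net[k−i] over all sellable i≤k, charging 2 whenever i<k.
net[1] = 1
net[2] = 3
net[3] = 10
net[4] = 9  (first piece 1, then net[3]=10)
net[5] = 19
net[6] = 22
net[7] = 21  (first piece 1, then net[6]=22)
One optimal plan: pieces 6 + 1 (1 cut) → ¢23 − ¢2 = ¢21.

21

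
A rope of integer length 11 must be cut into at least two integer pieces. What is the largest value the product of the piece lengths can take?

54

Define prod[k] = max over 1≤i<k of i · max(k−i, prod[k−i]); the inner max lets the remainder stay uncut if that's better.
prod[2] = 1×max(1,0) = 1×1 = 1
prod[3] = 1×max(2,1) = 1×2 = 2
prod[4] = 2×max(2,1) = 2×2 = 4
prod[5] = 2×max(3,2) = 2×3 = 6
prod[6] = 3×max(3,2) = 3×3 = 9
prod[7] = 2×max(5,6) = 2×6 = 12
prod[8] = 2×max(6,9) = 2×9 = 18
prod[9] = 3×max(6,9) = 3×9 = 27
prod[10] = 2×max(8,18) = 2×18 = 36
prod[11] = 2×max(9,27) = 2×27 = 54
One optimal split: 3 + 3 + 3 + 2; product 3×3×3×2 = 54.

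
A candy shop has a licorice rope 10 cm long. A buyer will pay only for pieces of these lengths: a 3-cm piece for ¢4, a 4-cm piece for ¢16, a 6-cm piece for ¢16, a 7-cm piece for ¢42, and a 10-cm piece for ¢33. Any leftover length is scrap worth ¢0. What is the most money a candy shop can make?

Let best[k] be the best obtainable value from length k. For each k, try every first piece i and keep the best of price[i] + best[k−i].
best[1] = 0
best[2] = 0
best[3] = 4
best[4] = 16
best[5] = 16
best[6] = 16
best[7] = 42
best[8] = 42
best[9] = 42
best[10] = 46  (first piece 3, then best[7]=42)
One optimal cutting: 7 + 3 → ¢46.

46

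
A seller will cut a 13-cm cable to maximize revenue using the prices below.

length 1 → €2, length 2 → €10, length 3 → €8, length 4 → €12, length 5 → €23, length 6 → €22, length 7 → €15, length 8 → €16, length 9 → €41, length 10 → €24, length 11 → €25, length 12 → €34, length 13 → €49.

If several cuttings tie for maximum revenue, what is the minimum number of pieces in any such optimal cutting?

5

Consider every possible first cut. r[k] is the best of p[i]+r[k−i] over all sellable i≤k.
r[1] = 2
r[2] = 10
r[3] = 12  (first piece 1, then r[2]=10)
r[4] = 20  (first piece 2, then r[2]=10)
r[5] = 23
r[6] = 30  (first piece 2, then r[4]=20)
r[7] = 33  (first piece 2, then r[5]=23)
r[8] = 40  (first piece 2, then r[6]=30)
r[9] = 43  (first piece 2, then r[7]=33)
r[10] = 50  (first piece 2, then r[8]=40)
r[11] = 53  (first piece 2, then r[9]=43)
r[12] = 60  (first piece 2, then r[10]=50)
r[13] = 63  (first piece 2, then r[11]=53)
Maximum revenue is €63.
Now minimize piece count subject to staying optimal: for each k, pieces[k] = 1 + min over i with p[i]+r[k−i]=r[k] of pieces[k−i].
pieces[10] = 5
pieces[11] = 4
pieces[12] = 6
pieces[13] = 5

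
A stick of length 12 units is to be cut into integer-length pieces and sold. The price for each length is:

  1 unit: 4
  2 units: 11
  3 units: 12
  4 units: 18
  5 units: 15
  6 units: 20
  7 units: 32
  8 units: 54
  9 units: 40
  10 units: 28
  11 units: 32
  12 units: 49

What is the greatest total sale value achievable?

76

Build r[k] bottom-up: r[k] = max over allowed piece i of (p[i] + r[k−i]).
r[1] = 4
r[2] = max(4+4, 11+0) = 11
r[3] = max(4+11, 11+4, 12+0) = 15
r[4] = max(4+15, 11+11, 12+4, 18+0) = 22
r[5] = max(4+22, 11+15, 12+11, 18+4, 15+0) = 26
r[6] = max(4+26, 11+22, 12+15, 18+11, 15+4, 20+0) = 33
r[7] = max(4+33, 11+26, 12+22, …, 20+4, 32+0) = 37
r[8] = max(4+37, 11+33, 12+26, …, 32+4, 54+0) = 54
r[9] = max(4+54, 11+37, 12+33, …, 54+4, 40+0) = 58
r[10] = max(4+58, 11+54, 12+37, …, 40+4, 28+0) = 65
r[11] = max(4+65, 11+58, 12+54, …, 28+4, 32+0) = 69
r[12] = max(4+69, 11+65, 12+58, …, 32+4, 49+0) = 76
One optimal cutting: 8 + 2 + 2 → 54 + 11 + 11 = 76.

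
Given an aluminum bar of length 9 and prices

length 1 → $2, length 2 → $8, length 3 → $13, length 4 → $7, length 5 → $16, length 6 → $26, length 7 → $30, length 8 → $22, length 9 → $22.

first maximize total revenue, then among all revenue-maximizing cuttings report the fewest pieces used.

2

Let r[k] be the best obtainable value from length k. For each k, try every first piece i and keep the best of price[i] + r[k−i].
r[1] = 2
r[2] = max(2+2, 8+0) = 8
r[3] = max(2+8, 8+2, 13+0) = 13
r[4] = max(2+13, 8+8, 13+2, 7+0) = 16
r[5] = max(2+16, 8+13, 13+8, 7+2, 16+0) = 21
r[6] = max(2+21, 8+16, 13+13, 7+8, 16+2, 26+0) = 26
r[7] = max(2+26, 8+21, 13+16, …, 26+2, 30+0) = 30
r[8] = max(2+30, 8+26, 13+21, …, 30+2, 22+0) = 34
r[9] = max(2+34, 8+30, 13+26, …, 22+2, 22+0) = 39
Maximum revenue is $39.
Now minimize piece count subject to staying optimal: for each k, pieces[k] = 1 + min over i with p[i]+r[k−i]=r[k] of pieces[k−i].
pieces[6] = 1
pieces[7] = 1
pieces[8] = 2
pieces[9] = 2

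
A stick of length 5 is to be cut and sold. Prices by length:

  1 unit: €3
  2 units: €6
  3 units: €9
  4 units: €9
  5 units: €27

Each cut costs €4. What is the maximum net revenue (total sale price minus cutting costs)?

Consider every possible first cut. net[k] is the best of p[i]+net[k−i] over all sellable i≤k, charging 4 whenever i<k.
net[1] = 3
net[2] = 6
net[3] = 9
net[4] = 9
net[5] = 27
Best is to make no cuts and sell whole for €27.

27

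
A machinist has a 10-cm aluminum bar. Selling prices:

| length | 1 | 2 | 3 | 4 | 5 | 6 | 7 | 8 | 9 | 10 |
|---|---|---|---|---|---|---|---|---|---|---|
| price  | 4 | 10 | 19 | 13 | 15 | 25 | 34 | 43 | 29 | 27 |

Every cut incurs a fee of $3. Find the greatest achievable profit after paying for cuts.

52

Consider every possible first cut. v[k] is the best of p[i]+v[k−i] over all sellable i≤k, charging 3 whenever i<k.
v[1] = 4
v[2] = max(4+4-3, 10+0) = 10
v[3] = max(4+10-3, 10+4-3, 19+0) = 19
v[4] = max(4+19-3, 10+10-3, 19+4-3, 13+0) = 20
v[5] = max(4+20-3, 10+19-3, 19+10-3, 13+4-3, 15+0) = 26
v[6] = max(4+26-3, 10+20-3, 19+19-3, 13+10-3, 15+4-3, 25+0) = 35
v[7] = max(4+35-3, 10+26-3, 19+20-3, …, 25+4-3, 34+0) = 36
v[8] = max(4+36-3, 10+35-3, 19+26-3, …, 34+4-3, 43+0) = 43
v[9] = max(4+43-3, 10+36-3, 19+35-3, …, 43+4-3, 29+0) = 51
v[10] = max(4+51-3, 10+43-3, 19+36-3, …, 29+4-3, 27+0) = 52
One optimal plan: pieces 3 + 3 + 3 + 1 (3 cuts) → $61 − $9 = $52.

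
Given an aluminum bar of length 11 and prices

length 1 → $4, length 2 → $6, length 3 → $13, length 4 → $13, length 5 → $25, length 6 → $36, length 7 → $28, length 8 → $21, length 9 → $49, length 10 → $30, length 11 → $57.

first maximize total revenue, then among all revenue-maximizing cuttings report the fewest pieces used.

2

Consider every possible first cut. r[k] is the best of p[i]+r[k−i] over all sellable i≤k.
r[1] = 4
r[2] = max(4+4, 6+0) = 8
r[3] = max(4+8, 6+4, 13+0) = 13
r[4] = max(4+13, 6+8, 13+4, 13+0) = 17
r[5] = max(4+17, 6+13, 13+8, 13+4, 25+0) = 25
r[6] = max(4+25, 6+17, 13+13, 13+8, 25+4, 36+0) = 36
r[7] = max(4+36, 6+25, 13+17, …, 36+4, 28+0) = 40
r[8] = max(4+40, 6+36, 13+25, …, 28+4, 21+0) = 44
r[9] = max(4+44, 6+40, 13+36, …, 21+4, 49+0) = 49
r[10] = max(4+49, 6+44, 13+40, …, 49+4, 30+0) = 53
r[11] = max(4+53, 6+49, 13+44, …, 30+4, 57+0) = 61
Maximum revenue is $61.
Now minimize piece count subject to staying optimal: for each k, pieces[k] = 1 + min over i with p[i]+r[k−i]=r[k] of pieces[k−i].
pieces[8] = 3
pieces[9] = 1
pieces[10] = 2
pieces[11] = 2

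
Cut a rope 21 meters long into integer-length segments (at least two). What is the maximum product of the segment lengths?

Define m[k] = max over 1≤i<k of i · max(k−i, m[k−i]); the inner max lets the remainder stay uncut if that's better.
Small cases: m[2]=1, m[3]=2, m[4]=4, m[5]=6, m[6]=9, m[7]=12, m[8]=18, m[9]=27, m[10]=36, m[11]=54, m[12]=81, m[13]=108, m[14]=162.
m[15] = 3*max(12,81) = 3*81 = 243
m[16] = 2*max(14,162) = 2*162 = 324
m[17] = 2*max(15,243) = 2*243 = 486
m[18] = 3*max(15,243) = 3*243 = 729
m[19] = 2*max(17,486) = 2*486 = 972
m[20] = 2*max(18,729) = 2*729 = 1458
m[21] = 3*max(18,729) = 3*729 = 2187
One optimal split: 3 + 3 + 3 + 3 + 3 + 3 + 3; product 3*3*3*3*3*3*3 = 2187.

2187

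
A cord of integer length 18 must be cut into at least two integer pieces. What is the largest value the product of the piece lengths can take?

Define g[k] = max over 1≤i<k of i · max(k−i, g[k−i]); the inner max lets the remainder stay uncut if that's better.
g[2] = 1*max(1,0) = 1*1 = 1
g[3] = 1*max(2,1) = 1*2 = 2
g[4] = 2*max(2,1) = 2*2 = 4
g[5] = 2*max(3,2) = 2*3 = 6
g[6] = 3*max(3,2) = 3*3 = 9
g[7] = 2*max(5,6) = 2*6 = 12
g[8] = 2*max(6,9) = 2*9 = 18
g[9] = 3*max(6,9) = 3*9 = 27
g[10] = 2*max(8,18) = 2*18 = 36
g[11] = 2*max(9,27) = 2*27 = 54
g[12] = 3*max(9,27) = 3*27 = 81
g[13] = 2*max(11,54) = 2*54 = 108
g[14] = 2*max(12,81) = 2*81 = 162
g[15] = 3*max(12,81) = 3*81 = 243
g[16] = 2*max(14,162) = 2*162 = 324
g[17] = 2*max(15,243) = 2*243 = 486
g[18] = 3*max(15,243) = 3*243 = 729
One optimal split: 3 + 3 + 3 + 3 + 3 + 3; product 3*3*3*3*3*3 = 729.

729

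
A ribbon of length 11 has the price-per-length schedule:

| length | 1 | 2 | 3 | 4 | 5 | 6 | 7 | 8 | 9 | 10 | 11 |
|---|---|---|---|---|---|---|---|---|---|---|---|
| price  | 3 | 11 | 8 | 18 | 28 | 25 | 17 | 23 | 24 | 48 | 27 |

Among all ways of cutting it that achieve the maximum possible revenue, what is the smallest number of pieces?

4

Build r[k] bottom-up: r[k] = max over allowed piece i of (p[i] + r[k−i]).
r[1] = 3
r[2] = max(3+3, 11+0) = 11
r[3] = max(3+11, 11+3, 8+0) = 14
r[4] = max(3+14, 11+11, 8+3, 18+0) = 22
r[5] = max(3+22, 11+14, 8+11, 18+3, 28+0) = 28
r[6] = max(3+28, 11+22, 8+14, 18+11, 28+3, 25+0) = 33
r[7] = max(3+33, 11+28, 8+22, …, 25+3, 17+0) = 39
r[8] = max(3+39, 11+33, 8+28, …, 17+3, 23+0) = 44
r[9] = max(3+44, 11+39, 8+33, …, 23+3, 24+0) = 50
r[10] = max(3+50, 11+44, 8+39, …, 24+3, 48+0) = 56
r[11] = max(3+56, 11+50, 8+44, …, 48+3, 27+0) = 61
Maximum revenue is ¢61.
Now minimize piece count subject to staying optimal: for each k, pieces[k] = 1 + min over i with p[i]+r[k−i]=r[k] of pieces[k−i].
pieces[8] = 4
pieces[9] = 3
pieces[10] = 2
pieces[11] = 4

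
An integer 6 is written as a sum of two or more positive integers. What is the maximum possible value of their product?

9

Let P[k] be the best product for length k (with at least one cut). For each first piece i, the rest contributes max(k−i, P[k−i]).
P[2] = 1·max(1,0) = 1·1 = 1
P[3] = 1·max(2,1) = 1·2 = 2
P[4] = 2·max(2,1) = 2·2 = 4
P[5] = 2·max(3,2) = 2·3 = 6
P[6] = 3·max(3,2) = 3·3 = 9
One optimal split: 3 + 3; product 3·3 = 9.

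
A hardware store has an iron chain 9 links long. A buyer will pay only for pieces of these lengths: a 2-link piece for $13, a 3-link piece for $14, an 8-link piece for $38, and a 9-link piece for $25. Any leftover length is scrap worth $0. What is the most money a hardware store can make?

Build r[k] bottom-up: r[k] = max over allowed piece i of (p[i] + r[k−i]).
r[1] = 0
r[2] = 13
r[3] = max(13+0, 14+0) = 14
r[4] = max(13+13, 14+0) = 26
r[5] = max(13+14, 14+13) = 27
r[6] = max(13+26, 14+14) = 39
r[7] = max(13+27, 14+26) = 40
r[8] = max(13+39, 14+27, 38+0) = 52
r[9] = max(13+40, 14+39, 38+0, 25+0) = 53
One optimal cutting: 3 + 2 + 2 + 2 → $53.

53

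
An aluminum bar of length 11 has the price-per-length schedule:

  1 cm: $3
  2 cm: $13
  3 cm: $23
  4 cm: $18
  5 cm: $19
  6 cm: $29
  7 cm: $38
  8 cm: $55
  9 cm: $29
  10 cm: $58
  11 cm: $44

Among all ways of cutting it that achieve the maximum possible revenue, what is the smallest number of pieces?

4

Build r[k] bottom-up: r[k] = max over allowed piece i of (p[i] + r[k−i]).
r[1] = 3
r[2] = max(3+3, 13+0) = 13
r[3] = max(3+13, 13+3, 23+0) = 23
r[4] = max(3+23, 13+13, 23+3, 18+0) = 26
r[5] = max(3+26, 13+23, 23+13, 18+3, 19+0) = 36
r[6] = max(3+36, 13+26, 23+23, 18+13, 19+3, 29+0) = 46
r[7] = max(3+46, 13+36, 23+26, …, 29+3, 38+0) = 49
r[8] = max(3+49, 13+46, 23+36, …, 38+3, 55+0) = 59
r[9] = max(3+59, 13+49, 23+46, …, 55+3, 29+0) = 69
r[10] = max(3+69, 13+59, 23+49, …, 29+3, 58+0) = 72
r[11] = max(3+72, 13+69, 23+59, …, 58+3, 44+0) = 82
Maximum revenue is $82.
Now minimize piece count subject to staying optimal: for each k, pieces[k] = 1 + min over i with p[i]+r[k−i]=r[k] of pieces[k−i].
pieces[8] = 3
pieces[9] = 3
pieces[10] = 4
pieces[11] = 4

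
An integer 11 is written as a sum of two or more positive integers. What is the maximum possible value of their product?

54

Define P[k] = max over 1≤i<k of i · max(k−i, P[k−i]); the inner max lets the remainder stay uncut if that's better.
P[2] = 1*max(1,0) = 1*1 = 1
P[3] = 1*max(2,1) = 1*2 = 2
P[4] = 2*max(2,1) = 2*2 = 4
P[5] = 2*max(3,2) = 2*3 = 6
P[6] = 3*max(3,2) = 3*3 = 9
P[7] = 2*max(5,6) = 2*6 = 12
P[8] = 2*max(6,9) = 2*9 = 18
P[9] = 3*max(6,9) = 3*9 = 27
P[10] = 2*max(8,18) = 2*18 = 36
P[11] = 2*max(9,27) = 2*27 = 54
One optimal split: 3 + 3 + 3 + 2; product 3*3*3*2 = 54.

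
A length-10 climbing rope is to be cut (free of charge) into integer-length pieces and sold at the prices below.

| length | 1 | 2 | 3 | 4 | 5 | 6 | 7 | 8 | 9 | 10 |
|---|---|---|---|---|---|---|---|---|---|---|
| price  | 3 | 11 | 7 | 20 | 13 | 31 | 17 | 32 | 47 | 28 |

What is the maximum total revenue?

55

Consider every possible first cut. r[k] is the best of p[i]+r[k−i] over all sellable i≤k.
r[1] = 3
r[2] = 11
r[3] = 14  (first piece 1, then r[2]=11)
r[4] = 22  (first piece 2, then r[2]=11)
r[5] = 25  (first piece 1, then r[4]=22)
r[6] = 33  (first piece 2, then r[4]=22)
r[7] = 36  (first piece 1, then r[6]=33)
r[8] = 44  (first piece 2, then r[6]=33)
r[9] = 47  (first piece 1, then r[8]=44)
r[10] = 55  (first piece 2, then r[8]=44)
One optimal cutting: 2 + 2 + 2 + 2 + 2 → €11 + €11 + €11 + €11 + €11 = €55.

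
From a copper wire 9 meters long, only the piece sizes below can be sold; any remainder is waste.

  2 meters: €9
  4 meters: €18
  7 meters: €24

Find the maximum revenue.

36

Consider every possible first cut. f[k] is the best of p[i]+f[k−i] over all sellable i≤k.
f[1] = 0
f[2] = 9
f[3] = 9
f[4] = 18  (first piece 2, then f[2]=9)
f[5] = 18
f[6] = 27  (first piece 2, then f[4]=18)
f[7] = 27
f[8] = 36  (first piece 2, then f[6]=27)
f[9] = 36
One optimal cutting: pieces 2 + 2 + 2 + 2 with 1 meter of scrap → €36.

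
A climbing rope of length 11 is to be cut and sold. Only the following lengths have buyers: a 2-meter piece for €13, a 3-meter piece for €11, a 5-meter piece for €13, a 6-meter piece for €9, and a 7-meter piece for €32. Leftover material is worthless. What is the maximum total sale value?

Let r[k] be the best obtainable value from length k. For each k, try every first piece i and keep the best of price[i] + r[k−i].
r[1] = 0
r[2] = 13
r[3] = 13
r[4] = 26  (first piece 2, then r[2]=13)
r[5] = 26
r[6] = 39  (first piece 2, then r[4]=26)
r[7] = 39
r[8] = 52  (first piece 2, then r[6]=39)
r[9] = 52
r[10] = 65  (first piece 2, then r[8]=52)
r[11] = 65
One optimal cutting: pieces 2 + 2 + 2 + 2 + 2 with 1 meter of scrap → €65.

65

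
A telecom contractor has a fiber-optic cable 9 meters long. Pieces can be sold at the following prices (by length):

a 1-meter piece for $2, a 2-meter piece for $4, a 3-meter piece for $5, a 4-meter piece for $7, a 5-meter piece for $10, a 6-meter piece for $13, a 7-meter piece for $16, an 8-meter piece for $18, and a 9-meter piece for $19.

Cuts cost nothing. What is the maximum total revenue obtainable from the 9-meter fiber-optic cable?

20

Build r[k] bottom-up: r[k] = max over allowed piece i of (p[i] + r[k−i]).
r[1] = 2
r[2] = 4  (first piece 1, then r[1]=2)
r[3] = 6  (first piece 1, then r[2]=4)
r[4] = 8  (first piece 1, then r[3]=6)
r[5] = 10  (first piece 1, then r[4]=8)
r[6] = 13
r[7] = 16
r[8] = 18  (first piece 1, then r[7]=16)
r[9] = 20  (first piece 1, then r[8]=18)
One optimal cutting: 7 + 1 + 1 → $16 + $2 + $2 = $20.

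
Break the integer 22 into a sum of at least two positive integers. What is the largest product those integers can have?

2916

Let prod[k] be the best product for length k (with at least one cut). For each first piece i, the rest contributes max(k−i, prod[k−i]).
Small cases: prod[2]=1, prod[3]=2, prod[4]=4, prod[5]=6, prod[6]=9, prod[7]=12, prod[8]=18, prod[9]=27, prod[10]=36, prod[11]=54, prod[12]=81, prod[13]=108, prod[14]=162, prod[15]=243, prod[16]=324.
prod[17] = 2*max(15,243) = 2*243 = 486
prod[18] = 3*max(15,243) = 3*243 = 729
prod[19] = 2*max(17,486) = 2*486 = 972
prod[20] = 2*max(18,729) = 2*729 = 1458
prod[21] = 3*max(18,729) = 3*729 = 2187
prod[22] = 2*max(20,1458) = 2*1458 = 2916
One optimal split: 3 + 3 + 3 + 3 + 3 + 3 + 2 + 2; product 3*3*3*3*3*3*2*2 = 2916.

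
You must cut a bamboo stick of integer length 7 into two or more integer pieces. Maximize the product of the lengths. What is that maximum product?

Define P[k] = max over 1≤i<k of i · max(k−i, P[k−i]); the inner max lets the remainder stay uncut if that's better.
P[2] = 1*max(1,0) = 1*1 = 1
P[3] = 1*max(2,1) = 1*2 = 2
P[4] = 2*max(2,1) = 2*2 = 4
P[5] = 2*max(3,2) = 2*3 = 6
P[6] = 3*max(3,2) = 3*3 = 9
P[7] = 2*max(5,6) = 2*6 = 12
One optimal split: 3 + 2 + 2; product 3*2*2 = 12.

12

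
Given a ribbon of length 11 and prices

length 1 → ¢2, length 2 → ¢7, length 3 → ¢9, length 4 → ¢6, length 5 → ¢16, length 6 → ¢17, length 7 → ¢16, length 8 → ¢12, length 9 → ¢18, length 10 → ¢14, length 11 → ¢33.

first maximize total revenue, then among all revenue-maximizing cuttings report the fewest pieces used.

4

Build r[k] bottom-up: r[k] = max over allowed piece i of (p[i] + r[k−i]).
r[1] = 2
r[2] = 7
r[3] = 9  (first piece 1, then r[2]=7)
r[4] = 14  (first piece 2, then r[2]=7)
r[5] = 16  (first piece 1, then r[4]=14)
r[6] = 21  (first piece 2, then r[4]=14)
r[7] = 23  (first piece 1, then r[6]=21)
r[8] = 28  (first piece 2, then r[6]=21)
r[9] = 30  (first piece 1, then r[8]=28)
r[10] = 35  (first piece 2, then r[8]=28)
r[11] = 37  (first piece 1, then r[10]=35)
Maximum revenue is ¢37.
Now minimize piece count subject to staying optimal: for each k, pieces[k] = 1 + min over i with p[i]+r[k−i]=r[k] of pieces[k−i].
pieces[8] = 4
pieces[9] = 3
pieces[10] = 5
pieces[11] = 4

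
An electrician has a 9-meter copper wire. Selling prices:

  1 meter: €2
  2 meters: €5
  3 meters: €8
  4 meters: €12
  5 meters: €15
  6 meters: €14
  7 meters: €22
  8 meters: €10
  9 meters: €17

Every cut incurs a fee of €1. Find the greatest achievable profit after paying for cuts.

26

Build v[k] bottom-up: v[k] = max over allowed piece i of (p[i] + v[k−i]) − 1 per cut.
v[1] = 2
v[2] = 5
v[3] = 8
v[4] = 12
v[5] = 15
v[6] = 16  (first piece 1, then v[5]=15)
v[7] = 22
v[8] = 23  (first piece 1, then v[7]=22)
v[9] = 26  (first piece 2, then v[7]=22)
One optimal plan: pieces 7 + 2 (1 cut) → €27 − €1 = €26.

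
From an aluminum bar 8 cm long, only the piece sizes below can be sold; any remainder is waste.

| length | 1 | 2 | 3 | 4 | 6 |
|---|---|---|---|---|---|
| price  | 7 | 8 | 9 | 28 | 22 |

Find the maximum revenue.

56

Consider every possible first cut. f[k] is the best of p[i]+f[k−i] over all sellable i≤k.
f[1] = 7
f[2] = 14  (first piece 1, then f[1]=7)
f[3] = 21  (first piece 1, then f[2]=14)
f[4] = 28  (first piece 1, then f[3]=21)
f[5] = 35  (first piece 1, then f[4]=28)
f[6] = 42  (first piece 1, then f[5]=35)
f[7] = 49  (first piece 1, then f[6]=42)
f[8] = 56  (first piece 1, then f[7]=49)
One optimal cutting: 1 + 1 + 1 + 1 + 1 + 1 + 1 + 1 → $56.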